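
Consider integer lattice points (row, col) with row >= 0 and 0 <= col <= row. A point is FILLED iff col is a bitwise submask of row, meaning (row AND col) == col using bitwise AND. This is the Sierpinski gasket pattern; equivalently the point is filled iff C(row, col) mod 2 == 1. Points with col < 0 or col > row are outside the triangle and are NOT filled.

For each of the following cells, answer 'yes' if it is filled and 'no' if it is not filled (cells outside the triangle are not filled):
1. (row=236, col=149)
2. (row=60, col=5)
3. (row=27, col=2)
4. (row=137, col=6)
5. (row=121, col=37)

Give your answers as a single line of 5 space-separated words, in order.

(236,149): row=0b11101100, col=0b10010101, row AND col = 0b10000100 = 132; 132 != 149 -> empty
(60,5): row=0b111100, col=0b101, row AND col = 0b100 = 4; 4 != 5 -> empty
(27,2): row=0b11011, col=0b10, row AND col = 0b10 = 2; 2 == 2 -> filled
(137,6): row=0b10001001, col=0b110, row AND col = 0b0 = 0; 0 != 6 -> empty
(121,37): row=0b1111001, col=0b100101, row AND col = 0b100001 = 33; 33 != 37 -> empty

Answer: no no yes no no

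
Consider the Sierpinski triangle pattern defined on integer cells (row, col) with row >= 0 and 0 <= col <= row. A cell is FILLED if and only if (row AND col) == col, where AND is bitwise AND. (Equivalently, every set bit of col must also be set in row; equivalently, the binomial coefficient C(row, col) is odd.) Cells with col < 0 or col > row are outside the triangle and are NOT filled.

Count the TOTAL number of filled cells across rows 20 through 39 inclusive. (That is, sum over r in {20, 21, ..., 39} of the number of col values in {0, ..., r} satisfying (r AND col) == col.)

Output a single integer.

Answer: 198

Derivation:
r20=10100 pc2: +4 =4
r21=10101 pc3: +8 =12
r22=10110 pc3: +8 =20
r23=10111 pc4: +16 =36
r24=11000 pc2: +4 =40
r25=11001 pc3: +8 =48
r26=11010 pc3: +8 =56
r27=11011 pc4: +16 =72
r28=11100 pc3: +8 =80
r29=11101 pc4: +16 =96
r30=11110 pc4: +16 =112
r31=11111 pc5: +32 =144
r32=100000 pc1: +2 =146
r33=100001 pc2: +4 =150
r34=100010 pc2: +4 =154
r35=100011 pc3: +8 =162
r36=100100 pc2: +4 =166
r37=100101 pc3: +8 =174
r38=100110 pc3: +8 =182
r39=100111 pc4: +16 =198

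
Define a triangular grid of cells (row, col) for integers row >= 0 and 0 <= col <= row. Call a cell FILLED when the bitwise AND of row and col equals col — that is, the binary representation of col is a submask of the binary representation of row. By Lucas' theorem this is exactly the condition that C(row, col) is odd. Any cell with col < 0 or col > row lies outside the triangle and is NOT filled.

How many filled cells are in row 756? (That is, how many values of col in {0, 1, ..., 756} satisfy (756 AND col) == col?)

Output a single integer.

756 in binary = 1011110100
popcount(756) = number of 1-bits in 1011110100 = 6
A col c satisfies (756 AND c) == c iff every set bit of c is also set in 756; each of the 6 set bits of 756 can independently be on or off in c.
count = 2^6 = 64

Answer: 64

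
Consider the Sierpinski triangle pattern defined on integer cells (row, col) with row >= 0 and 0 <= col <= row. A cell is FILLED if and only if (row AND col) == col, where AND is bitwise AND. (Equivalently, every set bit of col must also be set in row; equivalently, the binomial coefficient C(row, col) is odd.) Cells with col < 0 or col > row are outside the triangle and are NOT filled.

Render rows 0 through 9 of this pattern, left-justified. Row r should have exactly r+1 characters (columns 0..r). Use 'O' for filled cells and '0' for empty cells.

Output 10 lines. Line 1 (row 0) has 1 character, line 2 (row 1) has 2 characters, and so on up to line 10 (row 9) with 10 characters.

r0=0: O
r1=1: OO
r2=10: O0O
r3=11: OOOO
r4=100: O000O
r5=101: OO00OO
r6=110: O0O0O0O
r7=111: OOOOOOOO
r8=1000: O0000000O
r9=1001: OO000000OO

Answer: O
OO
O0O
OOOO
O000O
OO00OO
O0O0O0O
OOOOOOOO
O0000000O
OO000000OO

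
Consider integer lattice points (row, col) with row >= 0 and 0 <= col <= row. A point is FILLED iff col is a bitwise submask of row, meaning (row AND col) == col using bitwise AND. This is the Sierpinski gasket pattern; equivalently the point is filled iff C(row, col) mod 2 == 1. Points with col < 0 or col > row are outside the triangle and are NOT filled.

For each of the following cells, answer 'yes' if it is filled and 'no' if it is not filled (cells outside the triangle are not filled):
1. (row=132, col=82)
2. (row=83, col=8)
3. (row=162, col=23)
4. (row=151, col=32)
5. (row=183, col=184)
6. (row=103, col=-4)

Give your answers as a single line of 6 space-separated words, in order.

Answer: no no no no no no

Derivation:
(132,82): row=0b10000100, col=0b1010010, row AND col = 0b0 = 0; 0 != 82 -> empty
(83,8): row=0b1010011, col=0b1000, row AND col = 0b0 = 0; 0 != 8 -> empty
(162,23): row=0b10100010, col=0b10111, row AND col = 0b10 = 2; 2 != 23 -> empty
(151,32): row=0b10010111, col=0b100000, row AND col = 0b0 = 0; 0 != 32 -> empty
(183,184): col outside [0, 183] -> not filled
(103,-4): col outside [0, 103] -> not filled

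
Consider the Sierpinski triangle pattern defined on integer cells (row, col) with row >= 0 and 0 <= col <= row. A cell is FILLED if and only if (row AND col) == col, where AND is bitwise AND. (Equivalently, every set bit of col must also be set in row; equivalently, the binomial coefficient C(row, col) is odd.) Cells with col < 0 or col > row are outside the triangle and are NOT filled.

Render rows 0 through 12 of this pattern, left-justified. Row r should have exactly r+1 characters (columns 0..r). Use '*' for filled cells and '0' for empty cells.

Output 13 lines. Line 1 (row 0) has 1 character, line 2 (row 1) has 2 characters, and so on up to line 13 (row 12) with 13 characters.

r0=0: *
r1=1: **
r2=10: *0*
r3=11: ****
r4=100: *000*
r5=101: **00**
r6=110: *0*0*0*
r7=111: ********
r8=1000: *0000000*
r9=1001: **000000**
r10=1010: *0*00000*0*
r11=1011: ****0000****
r12=1100: *000*000*000*

Answer: *
**
*0*
****
*000*
**00**
*0*0*0*
********
*0000000*
**000000**
*0*00000*0*
****0000****
*000*000*000*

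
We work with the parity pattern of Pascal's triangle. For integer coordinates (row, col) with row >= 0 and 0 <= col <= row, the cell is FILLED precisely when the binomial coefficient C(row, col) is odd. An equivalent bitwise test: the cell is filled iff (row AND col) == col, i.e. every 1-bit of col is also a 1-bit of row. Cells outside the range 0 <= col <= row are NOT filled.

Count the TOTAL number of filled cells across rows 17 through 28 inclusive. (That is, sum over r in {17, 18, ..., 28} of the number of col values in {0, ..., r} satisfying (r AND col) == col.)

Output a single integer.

Answer: 96

Derivation:
r17=10001 pc2: +4 =4
r18=10010 pc2: +4 =8
r19=10011 pc3: +8 =16
r20=10100 pc2: +4 =20
r21=10101 pc3: +8 =28
r22=10110 pc3: +8 =36
r23=10111 pc4: +16 =52
r24=11000 pc2: +4 =56
r25=11001 pc3: +8 =64
r26=11010 pc3: +8 =72
r27=11011 pc4: +16 =88
r28=11100 pc3: +8 =96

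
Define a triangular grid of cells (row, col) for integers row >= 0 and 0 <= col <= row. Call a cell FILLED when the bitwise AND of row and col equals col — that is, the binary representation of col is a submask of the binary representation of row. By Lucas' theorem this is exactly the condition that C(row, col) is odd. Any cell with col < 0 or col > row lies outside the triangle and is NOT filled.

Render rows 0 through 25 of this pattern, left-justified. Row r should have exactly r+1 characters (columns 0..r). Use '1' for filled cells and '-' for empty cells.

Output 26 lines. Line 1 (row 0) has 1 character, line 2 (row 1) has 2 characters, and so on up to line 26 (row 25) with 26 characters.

r0=0: 1
r1=1: 11
r2=10: 1-1
r3=11: 1111
r4=100: 1---1
r5=101: 11--11
r6=110: 1-1-1-1
r7=111: 11111111
r8=1000: 1-------1
r9=1001: 11------11
r10=1010: 1-1-----1-1
r11=1011: 1111----1111
r12=1100: 1---1---1---1
r13=1101: 11--11--11--11
r14=1110: 1-1-1-1-1-1-1-1
r15=1111: 1111111111111111
r16=10000: 1---------------1
r17=10001: 11--------------11
r18=10010: 1-1-------------1-1
r19=10011: 1111------------1111
r20=10100: 1---1-----------1---1
r21=10101: 11--11----------11--11
r22=10110: 1-1-1-1---------1-1-1-1
r23=10111: 11111111--------11111111
r24=11000: 1-------1-------1-------1
r25=11001: 11------11------11------11

Answer: 1
11
1-1
1111
1---1
11--11
1-1-1-1
11111111
1-------1
11------11
1-1-----1-1
1111----1111
1---1---1---1
11--11--11--11
1-1-1-1-1-1-1-1
1111111111111111
1---------------1
11--------------11
1-1-------------1-1
1111------------1111
1---1-----------1---1
11--11----------11--11
1-1-1-1---------1-1-1-1
11111111--------11111111
1-------1-------1-------1
11------11------11------11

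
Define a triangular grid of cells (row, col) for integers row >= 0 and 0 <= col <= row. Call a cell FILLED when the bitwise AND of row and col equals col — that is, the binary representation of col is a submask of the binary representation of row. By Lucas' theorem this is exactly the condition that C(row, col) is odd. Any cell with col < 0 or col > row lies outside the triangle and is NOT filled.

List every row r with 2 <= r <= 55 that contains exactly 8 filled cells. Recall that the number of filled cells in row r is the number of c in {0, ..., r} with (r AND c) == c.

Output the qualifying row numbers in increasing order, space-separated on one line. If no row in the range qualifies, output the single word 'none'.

Row r has 2^popcount(r) filled cells, so we need popcount(r) = log2(8) = 3.
Scan r = 2..55 and keep those with exactly 3 one-bits:
r=2=10 popcount=1 -> skip
r=3=11 popcount=2 -> skip
r=4=100 popcount=1 -> skip
r=5=101 popcount=2 -> skip
r=6=110 popcount=2 -> skip
r=7=111 popcount=3 -> KEEP
r=8=1000 popcount=1 -> skip
r=9=1001 popcount=2 -> skip
r=10=1010 popcount=2 -> skip
r=11=1011 popcount=3 -> KEEP
r=12=1100 popcount=2 -> skip
r=13=1101 popcount=3 -> KEEP
r=14=1110 popcount=3 -> KEEP
r=15=1111 popcount=4 -> skip
r=16=10000 popcount=1 -> skip
r=17=10001 popcount=2 -> skip
r=18=10010 popcount=2 -> skip
r=19=10011 popcount=3 -> KEEP
r=20=10100 popcount=2 -> skip
r=21=10101 popcount=3 -> KEEP
r=22=10110 popcount=3 -> KEEP
r=23=10111 popcount=4 -> skip
r=24=11000 popcount=2 -> skip
r=25=11001 popcount=3 -> KEEP
r=26=11010 popcount=3 -> KEEP
r=27=11011 popcount=4 -> skip
r=28=11100 popcount=3 -> KEEP
r=29=11101 popcount=4 -> skip
r=30=11110 popcount=4 -> skip
r=31=11111 popcount=5 -> skip
r=32=100000 popcount=1 -> skip
r=33=100001 popcount=2 -> skip
r=34=100010 popcount=2 -> skip
r=35=100011 popcount=3 -> KEEP
r=36=100100 popcount=2 -> skip
r=37=100101 popcount=3 -> KEEP
r=38=100110 popcount=3 -> KEEP
r=39=100111 popcount=4 -> skip
r=40=101000 popcount=2 -> skip
r=41=101001 popcount=3 -> KEEP
r=42=101010 popcount=3 -> KEEP
r=43=101011 popcount=4 -> skip
r=44=101100 popcount=3 -> KEEP
r=45=101101 popcount=4 -> skip
r=46=101110 popcount=4 -> skip
r=47=101111 popcount=5 -> skip
r=48=110000 popcount=2 -> skip
r=49=110001 popcount=3 -> KEEP
r=50=110010 popcount=3 -> KEEP
r=51=110011 popcount=4 -> skip
r=52=110100 popcount=3 -> KEEP
r=53=110101 popcount=4 -> skip
r=54=110110 popcount=4 -> skip
r=55=110111 popcount=5 -> skip
Kept rows: 7 11 13 14 19 21 22 25 26 28 35 37 38 41 42 44 49 50 52

Answer: 7 11 13 14 19 21 22 25 26 28 35 37 38 41 42 44 49 50 52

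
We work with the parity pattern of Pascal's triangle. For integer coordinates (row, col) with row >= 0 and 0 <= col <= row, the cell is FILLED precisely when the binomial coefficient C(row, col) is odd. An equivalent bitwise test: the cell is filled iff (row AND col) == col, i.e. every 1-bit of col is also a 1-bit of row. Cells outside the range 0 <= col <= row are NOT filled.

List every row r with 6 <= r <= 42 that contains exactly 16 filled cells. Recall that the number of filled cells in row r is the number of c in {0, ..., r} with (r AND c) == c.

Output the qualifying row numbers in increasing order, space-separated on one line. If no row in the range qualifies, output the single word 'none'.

Row r has 2^popcount(r) filled cells, so we need popcount(r) = log2(16) = 4.
Scan r = 6..42 and keep those with exactly 4 one-bits:
r=6=110 popcount=2 -> skip
r=7=111 popcount=3 -> skip
r=8=1000 popcount=1 -> skip
r=9=1001 popcount=2 -> skip
r=10=1010 popcount=2 -> skip
r=11=1011 popcount=3 -> skip
r=12=1100 popcount=2 -> skip
r=13=1101 popcount=3 -> skip
r=14=1110 popcount=3 -> skip
r=15=1111 popcount=4 -> KEEP
r=16=10000 popcount=1 -> skip
r=17=10001 popcount=2 -> skip
r=18=10010 popcount=2 -> skip
r=19=10011 popcount=3 -> skip
r=20=10100 popcount=2 -> skip
r=21=10101 popcount=3 -> skip
r=22=10110 popcount=3 -> skip
r=23=10111 popcount=4 -> KEEP
r=24=11000 popcount=2 -> skip
r=25=11001 popcount=3 -> skip
r=26=11010 popcount=3 -> skip
r=27=11011 popcount=4 -> KEEP
r=28=11100 popcount=3 -> skip
r=29=11101 popcount=4 -> KEEP
r=30=11110 popcount=4 -> KEEP
r=31=11111 popcount=5 -> skip
r=32=100000 popcount=1 -> skip
r=33=100001 popcount=2 -> skip
r=34=100010 popcount=2 -> skip
r=35=100011 popcount=3 -> skip
r=36=100100 popcount=2 -> skip
r=37=100101 popcount=3 -> skip
r=38=100110 popcount=3 -> skip
r=39=100111 popcount=4 -> KEEP
r=40=101000 popcount=2 -> skip
r=41=101001 popcount=3 -> skip
r=42=101010 popcount=3 -> skip
Kept rows: 15 23 27 29 30 39

Answer: 15 23 27 29 30 39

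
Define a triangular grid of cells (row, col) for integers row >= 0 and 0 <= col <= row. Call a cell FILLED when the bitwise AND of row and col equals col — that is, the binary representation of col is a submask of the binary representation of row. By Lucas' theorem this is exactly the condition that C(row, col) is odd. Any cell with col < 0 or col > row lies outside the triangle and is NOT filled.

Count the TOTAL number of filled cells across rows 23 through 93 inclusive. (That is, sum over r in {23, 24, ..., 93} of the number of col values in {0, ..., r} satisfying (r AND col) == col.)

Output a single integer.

Answer: 1000

Derivation:
r23=10111 pc4: +16 =16
r24=11000 pc2: +4 =20
r25=11001 pc3: +8 =28
r26=11010 pc3: +8 =36
r27=11011 pc4: +16 =52
r28=11100 pc3: +8 =60
r29=11101 pc4: +16 =76
r30=11110 pc4: +16 =92
r31=11111 pc5: +32 =124
r32=100000 pc1: +2 =126
r33=100001 pc2: +4 =130
r34=100010 pc2: +4 =134
r35=100011 pc3: +8 =142
r36=100100 pc2: +4 =146
r37=100101 pc3: +8 =154
r38=100110 pc3: +8 =162
r39=100111 pc4: +16 =178
r40=101000 pc2: +4 =182
r41=101001 pc3: +8 =190
r42=101010 pc3: +8 =198
r43=101011 pc4: +16 =214
r44=101100 pc3: +8 =222
r45=101101 pc4: +16 =238
r46=101110 pc4: +16 =254
r47=101111 pc5: +32 =286
r48=110000 pc2: +4 =290
r49=110001 pc3: +8 =298
r50=110010 pc3: +8 =306
r51=110011 pc4: +16 =322
r52=110100 pc3: +8 =330
r53=110101 pc4: +16 =346
r54=110110 pc4: +16 =362
r55=110111 pc5: +32 =394
r56=111000 pc3: +8 =402
r57=111001 pc4: +16 =418
r58=111010 pc4: +16 =434
r59=111011 pc5: +32 =466
r60=111100 pc4: +16 =482
r61=111101 pc5: +32 =514
r62=111110 pc5: +32 =546
r63=111111 pc6: +64 =610
r64=1000000 pc1: +2 =612
r65=1000001 pc2: +4 =616
r66=1000010 pc2: +4 =620
r67=1000011 pc3: +8 =628
r68=1000100 pc2: +4 =632
r69=1000101 pc3: +8 =640
r70=1000110 pc3: +8 =648
r71=1000111 pc4: +16 =664
r72=1001000 pc2: +4 =668
r73=1001001 pc3: +8 =676
r74=1001010 pc3: +8 =684
r75=1001011 pc4: +16 =700
r76=1001100 pc3: +8 =708
r77=1001101 pc4: +16 =724
r78=1001110 pc4: +16 =740
r79=1001111 pc5: +32 =772
r80=1010000 pc2: +4 =776
r81=1010001 pc3: +8 =784
r82=1010010 pc3: +8 =792
r83=1010011 pc4: +16 =808
r84=1010100 pc3: +8 =816
r85=1010101 pc4: +16 =832
r86=1010110 pc4: +16 =848
r87=1010111 pc5: +32 =880
r88=1011000 pc3: +8 =888
r89=1011001 pc4: +16 =904
r90=1011010 pc4: +16 =920
r91=1011011 pc5: +32 =952
r92=1011100 pc4: +16 =968
r93=1011101 pc5: +32 =1000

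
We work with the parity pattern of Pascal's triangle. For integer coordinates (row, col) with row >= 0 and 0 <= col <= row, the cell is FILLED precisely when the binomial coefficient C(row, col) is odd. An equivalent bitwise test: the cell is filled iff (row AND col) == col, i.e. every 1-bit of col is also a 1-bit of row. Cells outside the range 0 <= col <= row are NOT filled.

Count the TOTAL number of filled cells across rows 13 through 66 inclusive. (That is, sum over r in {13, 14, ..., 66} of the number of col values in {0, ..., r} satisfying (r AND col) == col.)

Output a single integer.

r13=1101 pc3: +8 =8
r14=1110 pc3: +8 =16
r15=1111 pc4: +16 =32
r16=10000 pc1: +2 =34
r17=10001 pc2: +4 =38
r18=10010 pc2: +4 =42
r19=10011 pc3: +8 =50
r20=10100 pc2: +4 =54
r21=10101 pc3: +8 =62
r22=10110 pc3: +8 =70
r23=10111 pc4: +16 =86
r24=11000 pc2: +4 =90
r25=11001 pc3: +8 =98
r26=11010 pc3: +8 =106
r27=11011 pc4: +16 =122
r28=11100 pc3: +8 =130
r29=11101 pc4: +16 =146
r30=11110 pc4: +16 =162
r31=11111 pc5: +32 =194
r32=100000 pc1: +2 =196
r33=100001 pc2: +4 =200
r34=100010 pc2: +4 =204
r35=100011 pc3: +8 =212
r36=100100 pc2: +4 =216
r37=100101 pc3: +8 =224
r38=100110 pc3: +8 =232
r39=100111 pc4: +16 =248
r40=101000 pc2: +4 =252
r41=101001 pc3: +8 =260
r42=101010 pc3: +8 =268
r43=101011 pc4: +16 =284
r44=101100 pc3: +8 =292
r45=101101 pc4: +16 =308
r46=101110 pc4: +16 =324
r47=101111 pc5: +32 =356
r48=110000 pc2: +4 =360
r49=110001 pc3: +8 =368
r50=110010 pc3: +8 =376
r51=110011 pc4: +16 =392
r52=110100 pc3: +8 =400
r53=110101 pc4: +16 =416
r54=110110 pc4: +16 =432
r55=110111 pc5: +32 =464
r56=111000 pc3: +8 =472
r57=111001 pc4: +16 =488
r58=111010 pc4: +16 =504
r59=111011 pc5: +32 =536
r60=111100 pc4: +16 =552
r61=111101 pc5: +32 =584
r62=111110 pc5: +32 =616
r63=111111 pc6: +64 =680
r64=1000000 pc1: +2 =682
r65=1000001 pc2: +4 =686
r66=1000010 pc2: +4 =690

Answer: 690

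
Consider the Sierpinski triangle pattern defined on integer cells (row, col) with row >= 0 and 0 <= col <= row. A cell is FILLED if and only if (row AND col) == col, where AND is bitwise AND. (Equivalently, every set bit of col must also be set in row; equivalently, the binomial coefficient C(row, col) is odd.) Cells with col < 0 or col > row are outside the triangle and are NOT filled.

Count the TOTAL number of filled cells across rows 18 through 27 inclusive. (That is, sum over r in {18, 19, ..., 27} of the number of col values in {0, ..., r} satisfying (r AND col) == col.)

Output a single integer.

Answer: 84

Derivation:
r18=10010 pc2: +4 =4
r19=10011 pc3: +8 =12
r20=10100 pc2: +4 =16
r21=10101 pc3: +8 =24
r22=10110 pc3: +8 =32
r23=10111 pc4: +16 =48
r24=11000 pc2: +4 =52
r25=11001 pc3: +8 =60
r26=11010 pc3: +8 =68
r27=11011 pc4: +16 =84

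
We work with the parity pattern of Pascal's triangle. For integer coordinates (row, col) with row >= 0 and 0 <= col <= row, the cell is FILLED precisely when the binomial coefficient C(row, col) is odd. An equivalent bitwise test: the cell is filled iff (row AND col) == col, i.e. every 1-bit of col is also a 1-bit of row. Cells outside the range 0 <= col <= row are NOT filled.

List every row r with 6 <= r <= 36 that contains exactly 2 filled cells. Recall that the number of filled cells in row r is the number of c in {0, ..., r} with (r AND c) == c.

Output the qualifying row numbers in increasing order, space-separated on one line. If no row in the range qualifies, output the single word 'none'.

Answer: 8 16 32

Derivation:
Row r has 2^popcount(r) filled cells, so we need popcount(r) = log2(2) = 1.
Scan r = 6..36 and keep those with exactly 1 one-bits:
r=6=110 popcount=2 -> skip
r=7=111 popcount=3 -> skip
r=8=1000 popcount=1 -> KEEP
r=9=1001 popcount=2 -> skip
r=10=1010 popcount=2 -> skip
r=11=1011 popcount=3 -> skip
r=12=1100 popcount=2 -> skip
r=13=1101 popcount=3 -> skip
r=14=1110 popcount=3 -> skip
r=15=1111 popcount=4 -> skip
r=16=10000 popcount=1 -> KEEP
r=17=10001 popcount=2 -> skip
r=18=10010 popcount=2 -> skip
r=19=10011 popcount=3 -> skip
r=20=10100 popcount=2 -> skip
r=21=10101 popcount=3 -> skip
r=22=10110 popcount=3 -> skip
r=23=10111 popcount=4 -> skip
r=24=11000 popcount=2 -> skip
r=25=11001 popcount=3 -> skip
r=26=11010 popcount=3 -> skip
r=27=11011 popcount=4 -> skip
r=28=11100 popcount=3 -> skip
r=29=11101 popcount=4 -> skip
r=30=11110 popcount=4 -> skip
r=31=11111 popcount=5 -> skip
r=32=100000 popcount=1 -> KEEP
r=33=100001 popcount=2 -> skip
r=34=100010 popcount=2 -> skip
r=35=100011 popcount=3 -> skip
r=36=100100 popcount=2 -> skip
Kept rows: 8 16 32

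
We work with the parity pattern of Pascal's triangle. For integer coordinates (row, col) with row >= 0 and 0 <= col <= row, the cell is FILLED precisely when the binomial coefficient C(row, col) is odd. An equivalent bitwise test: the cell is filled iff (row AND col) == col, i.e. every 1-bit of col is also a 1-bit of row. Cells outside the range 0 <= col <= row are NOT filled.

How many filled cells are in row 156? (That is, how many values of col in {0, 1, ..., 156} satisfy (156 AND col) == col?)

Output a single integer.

Answer: 16

Derivation:
156 in binary = 10011100
popcount(156) = number of 1-bits in 10011100 = 4
A col c satisfies (156 AND c) == c iff every set bit of c is also set in 156; each of the 4 set bits of 156 can independently be on or off in c.
count = 2^4 = 16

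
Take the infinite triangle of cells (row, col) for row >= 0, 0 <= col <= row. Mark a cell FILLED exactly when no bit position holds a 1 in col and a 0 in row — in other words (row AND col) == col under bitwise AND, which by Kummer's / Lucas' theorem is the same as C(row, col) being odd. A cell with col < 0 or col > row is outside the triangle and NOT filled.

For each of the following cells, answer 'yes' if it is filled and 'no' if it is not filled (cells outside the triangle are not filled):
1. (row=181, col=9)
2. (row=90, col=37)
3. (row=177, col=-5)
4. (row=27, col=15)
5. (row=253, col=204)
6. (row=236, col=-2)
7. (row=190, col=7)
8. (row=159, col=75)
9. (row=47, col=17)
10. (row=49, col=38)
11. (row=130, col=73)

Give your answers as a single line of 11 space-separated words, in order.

Answer: no no no no yes no no no no no no

Derivation:
(181,9): row=0b10110101, col=0b1001, row AND col = 0b1 = 1; 1 != 9 -> empty
(90,37): row=0b1011010, col=0b100101, row AND col = 0b0 = 0; 0 != 37 -> empty
(177,-5): col outside [0, 177] -> not filled
(27,15): row=0b11011, col=0b1111, row AND col = 0b1011 = 11; 11 != 15 -> empty
(253,204): row=0b11111101, col=0b11001100, row AND col = 0b11001100 = 204; 204 == 204 -> filled
(236,-2): col outside [0, 236] -> not filled
(190,7): row=0b10111110, col=0b111, row AND col = 0b110 = 6; 6 != 7 -> empty
(159,75): row=0b10011111, col=0b1001011, row AND col = 0b1011 = 11; 11 != 75 -> empty
(47,17): row=0b101111, col=0b10001, row AND col = 0b1 = 1; 1 != 17 -> empty
(49,38): row=0b110001, col=0b100110, row AND col = 0b100000 = 32; 32 != 38 -> empty
(130,73): row=0b10000010, col=0b1001001, row AND col = 0b0 = 0; 0 != 73 -> empty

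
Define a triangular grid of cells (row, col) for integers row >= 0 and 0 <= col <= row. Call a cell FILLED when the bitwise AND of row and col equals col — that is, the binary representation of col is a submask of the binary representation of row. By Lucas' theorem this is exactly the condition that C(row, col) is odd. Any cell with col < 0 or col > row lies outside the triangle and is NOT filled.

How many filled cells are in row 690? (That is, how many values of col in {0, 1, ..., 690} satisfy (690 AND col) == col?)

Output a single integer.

690 in binary = 1010110010
popcount(690) = number of 1-bits in 1010110010 = 5
A col c satisfies (690 AND c) == c iff every set bit of c is also set in 690; each of the 5 set bits of 690 can independently be on or off in c.
count = 2^5 = 32

Answer: 32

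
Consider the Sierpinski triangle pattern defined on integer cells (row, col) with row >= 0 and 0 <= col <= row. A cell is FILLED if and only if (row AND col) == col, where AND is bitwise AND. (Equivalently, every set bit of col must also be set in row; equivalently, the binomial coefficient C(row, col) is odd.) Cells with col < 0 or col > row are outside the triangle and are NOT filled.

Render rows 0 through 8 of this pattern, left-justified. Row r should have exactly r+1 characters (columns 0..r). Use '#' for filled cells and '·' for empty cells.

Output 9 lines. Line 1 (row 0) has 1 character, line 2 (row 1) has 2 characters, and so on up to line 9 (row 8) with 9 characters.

r0=0: #
r1=1: ##
r2=10: #·#
r3=11: ####
r4=100: #···#
r5=101: ##··##
r6=110: #·#·#·#
r7=111: ########
r8=1000: #·······#

Answer: #
##
#·#
####
#···#
##··##
#·#·#·#
########
#·······#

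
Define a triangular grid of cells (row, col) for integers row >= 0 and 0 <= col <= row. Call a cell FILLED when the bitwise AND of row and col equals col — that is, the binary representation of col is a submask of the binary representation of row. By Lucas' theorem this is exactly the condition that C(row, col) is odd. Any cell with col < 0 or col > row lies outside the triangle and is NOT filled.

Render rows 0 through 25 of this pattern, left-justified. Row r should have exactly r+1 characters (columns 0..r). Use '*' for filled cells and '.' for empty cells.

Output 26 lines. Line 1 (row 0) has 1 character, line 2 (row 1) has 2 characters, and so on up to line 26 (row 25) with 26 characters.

Answer: *
**
*.*
****
*...*
**..**
*.*.*.*
********
*.......*
**......**
*.*.....*.*
****....****
*...*...*...*
**..**..**..**
*.*.*.*.*.*.*.*
****************
*...............*
**..............**
*.*.............*.*
****............****
*...*...........*...*
**..**..........**..**
*.*.*.*.........*.*.*.*
********........********
*.......*.......*.......*
**......**......**......**

Derivation:
r0=0: *
r1=1: **
r2=10: *.*
r3=11: ****
r4=100: *...*
r5=101: **..**
r6=110: *.*.*.*
r7=111: ********
r8=1000: *.......*
r9=1001: **......**
r10=1010: *.*.....*.*
r11=1011: ****....****
r12=1100: *...*...*...*
r13=1101: **..**..**..**
r14=1110: *.*.*.*.*.*.*.*
r15=1111: ****************
r16=10000: *...............*
r17=10001: **..............**
r18=10010: *.*.............*.*
r19=10011: ****............****
r20=10100: *...*...........*...*
r21=10101: **..**..........**..**
r22=10110: *.*.*.*.........*.*.*.*
r23=10111: ********........********
r24=11000: *.......*.......*.......*
r25=11001: **......**......**......**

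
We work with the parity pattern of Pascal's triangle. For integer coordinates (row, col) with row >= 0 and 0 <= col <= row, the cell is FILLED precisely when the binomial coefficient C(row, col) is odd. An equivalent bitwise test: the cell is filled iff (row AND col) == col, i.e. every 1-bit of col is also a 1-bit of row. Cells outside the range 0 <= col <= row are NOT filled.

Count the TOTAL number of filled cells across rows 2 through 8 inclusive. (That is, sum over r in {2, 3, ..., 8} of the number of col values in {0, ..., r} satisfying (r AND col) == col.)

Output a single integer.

r2=10 pc1: +2 =2
r3=11 pc2: +4 =6
r4=100 pc1: +2 =8
r5=101 pc2: +4 =12
r6=110 pc2: +4 =16
r7=111 pc3: +8 =24
r8=1000 pc1: +2 =26

Answer: 26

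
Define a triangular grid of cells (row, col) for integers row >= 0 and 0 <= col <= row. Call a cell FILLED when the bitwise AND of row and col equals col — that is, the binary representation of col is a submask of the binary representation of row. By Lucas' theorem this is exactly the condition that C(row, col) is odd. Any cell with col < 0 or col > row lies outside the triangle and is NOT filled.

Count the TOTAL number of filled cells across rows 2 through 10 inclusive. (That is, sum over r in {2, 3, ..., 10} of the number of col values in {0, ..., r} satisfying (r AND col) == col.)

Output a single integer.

Answer: 34

Derivation:
r2=10 pc1: +2 =2
r3=11 pc2: +4 =6
r4=100 pc1: +2 =8
r5=101 pc2: +4 =12
r6=110 pc2: +4 =16
r7=111 pc3: +8 =24
r8=1000 pc1: +2 =26
r9=1001 pc2: +4 =30
r10=1010 pc2: +4 =34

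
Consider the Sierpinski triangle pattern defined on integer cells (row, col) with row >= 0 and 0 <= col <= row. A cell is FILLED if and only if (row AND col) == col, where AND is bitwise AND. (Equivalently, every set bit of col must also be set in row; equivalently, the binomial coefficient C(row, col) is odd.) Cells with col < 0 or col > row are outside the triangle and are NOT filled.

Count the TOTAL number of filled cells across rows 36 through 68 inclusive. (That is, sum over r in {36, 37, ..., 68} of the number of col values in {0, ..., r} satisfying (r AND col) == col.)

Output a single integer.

Answer: 490

Derivation:
r36=100100 pc2: +4 =4
r37=100101 pc3: +8 =12
r38=100110 pc3: +8 =20
r39=100111 pc4: +16 =36
r40=101000 pc2: +4 =40
r41=101001 pc3: +8 =48
r42=101010 pc3: +8 =56
r43=101011 pc4: +16 =72
r44=101100 pc3: +8 =80
r45=101101 pc4: +16 =96
r46=101110 pc4: +16 =112
r47=101111 pc5: +32 =144
r48=110000 pc2: +4 =148
r49=110001 pc3: +8 =156
r50=110010 pc3: +8 =164
r51=110011 pc4: +16 =180
r52=110100 pc3: +8 =188
r53=110101 pc4: +16 =204
r54=110110 pc4: +16 =220
r55=110111 pc5: +32 =252
r56=111000 pc3: +8 =260
r57=111001 pc4: +16 =276
r58=111010 pc4: +16 =292
r59=111011 pc5: +32 =324
r60=111100 pc4: +16 =340
r61=111101 pc5: +32 =372
r62=111110 pc5: +32 =404
r63=111111 pc6: +64 =468
r64=1000000 pc1: +2 =470
r65=1000001 pc2: +4 =474
r66=1000010 pc2: +4 =478
r67=1000011 pc3: +8 =486
r68=1000100 pc2: +4 =490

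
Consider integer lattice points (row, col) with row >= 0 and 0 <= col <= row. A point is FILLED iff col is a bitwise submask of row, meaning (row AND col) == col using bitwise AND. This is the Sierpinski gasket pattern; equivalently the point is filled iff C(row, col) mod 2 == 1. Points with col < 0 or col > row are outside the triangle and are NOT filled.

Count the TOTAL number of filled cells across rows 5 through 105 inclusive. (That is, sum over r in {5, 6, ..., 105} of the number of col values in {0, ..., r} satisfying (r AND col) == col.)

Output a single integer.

r5=101 pc2: +4 =4
r6=110 pc2: +4 =8
r7=111 pc3: +8 =16
r8=1000 pc1: +2 =18
r9=1001 pc2: +4 =22
r10=1010 pc2: +4 =26
r11=1011 pc3: +8 =34
r12=1100 pc2: +4 =38
r13=1101 pc3: +8 =46
r14=1110 pc3: +8 =54
r15=1111 pc4: +16 =70
r16=10000 pc1: +2 =72
r17=10001 pc2: +4 =76
r18=10010 pc2: +4 =80
r19=10011 pc3: +8 =88
r20=10100 pc2: +4 =92
r21=10101 pc3: +8 =100
r22=10110 pc3: +8 =108
r23=10111 pc4: +16 =124
r24=11000 pc2: +4 =128
r25=11001 pc3: +8 =136
r26=11010 pc3: +8 =144
r27=11011 pc4: +16 =160
r28=11100 pc3: +8 =168
r29=11101 pc4: +16 =184
r30=11110 pc4: +16 =200
r31=11111 pc5: +32 =232
r32=100000 pc1: +2 =234
r33=100001 pc2: +4 =238
r34=100010 pc2: +4 =242
r35=100011 pc3: +8 =250
r36=100100 pc2: +4 =254
r37=100101 pc3: +8 =262
r38=100110 pc3: +8 =270
r39=100111 pc4: +16 =286
r40=101000 pc2: +4 =290
r41=101001 pc3: +8 =298
r42=101010 pc3: +8 =306
r43=101011 pc4: +16 =322
r44=101100 pc3: +8 =330
r45=101101 pc4: +16 =346
r46=101110 pc4: +16 =362
r47=101111 pc5: +32 =394
r48=110000 pc2: +4 =398
r49=110001 pc3: +8 =406
r50=110010 pc3: +8 =414
r51=110011 pc4: +16 =430
r52=110100 pc3: +8 =438
r53=110101 pc4: +16 =454
r54=110110 pc4: +16 =470
r55=110111 pc5: +32 =502
r56=111000 pc3: +8 =510
r57=111001 pc4: +16 =526
r58=111010 pc4: +16 =542
r59=111011 pc5: +32 =574
r60=111100 pc4: +16 =590
r61=111101 pc5: +32 =622
r62=111110 pc5: +32 =654
r63=111111 pc6: +64 =718
r64=1000000 pc1: +2 =720
r65=1000001 pc2: +4 =724
r66=1000010 pc2: +4 =728
r67=1000011 pc3: +8 =736
r68=1000100 pc2: +4 =740
r69=1000101 pc3: +8 =748
r70=1000110 pc3: +8 =756
r71=1000111 pc4: +16 =772
r72=1001000 pc2: +4 =776
r73=1001001 pc3: +8 =784
r74=1001010 pc3: +8 =792
r75=1001011 pc4: +16 =808
r76=1001100 pc3: +8 =816
r77=1001101 pc4: +16 =832
r78=1001110 pc4: +16 =848
r79=1001111 pc5: +32 =880
r80=1010000 pc2: +4 =884
r81=1010001 pc3: +8 =892
r82=1010010 pc3: +8 =900
r83=1010011 pc4: +16 =916
r84=1010100 pc3: +8 =924
r85=1010101 pc4: +16 =940
r86=1010110 pc4: +16 =956
r87=1010111 pc5: +32 =988
r88=1011000 pc3: +8 =996
r89=1011001 pc4: +16 =1012
r90=1011010 pc4: +16 =1028
r91=1011011 pc5: +32 =1060
r92=1011100 pc4: +16 =1076
r93=1011101 pc5: +32 =1108
r94=1011110 pc5: +32 =1140
r95=1011111 pc6: +64 =1204
r96=1100000 pc2: +4 =1208
r97=1100001 pc3: +8 =1216
r98=1100010 pc3: +8 =1224
r99=1100011 pc4: +16 =1240
r100=1100100 pc3: +8 =1248
r101=1100101 pc4: +16 =1264
r102=1100110 pc4: +16 =1280
r103=1100111 pc5: +32 =1312
r104=1101000 pc3: +8 =1320
r105=1101001 pc4: +16 =1336

Answer: 1336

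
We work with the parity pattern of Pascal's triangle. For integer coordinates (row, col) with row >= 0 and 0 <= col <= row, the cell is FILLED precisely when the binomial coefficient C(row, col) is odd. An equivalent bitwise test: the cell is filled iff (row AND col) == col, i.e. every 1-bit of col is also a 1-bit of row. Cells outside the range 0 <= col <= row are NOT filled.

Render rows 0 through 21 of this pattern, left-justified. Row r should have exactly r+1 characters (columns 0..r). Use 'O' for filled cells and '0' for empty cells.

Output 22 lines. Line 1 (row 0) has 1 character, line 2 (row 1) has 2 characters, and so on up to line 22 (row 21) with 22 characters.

r0=0: O
r1=1: OO
r2=10: O0O
r3=11: OOOO
r4=100: O000O
r5=101: OO00OO
r6=110: O0O0O0O
r7=111: OOOOOOOO
r8=1000: O0000000O
r9=1001: OO000000OO
r10=1010: O0O00000O0O
r11=1011: OOOO0000OOOO
r12=1100: O000O000O000O
r13=1101: OO00OO00OO00OO
r14=1110: O0O0O0O0O0O0O0O
r15=1111: OOOOOOOOOOOOOOOO
r16=10000: O000000000000000O
r17=10001: OO00000000000000OO
r18=10010: O0O0000000000000O0O
r19=10011: OOOO000000000000OOOO
r20=10100: O000O00000000000O000O
r21=10101: OO00OO0000000000OO00OO

Answer: O
OO
O0O
OOOO
O000O
OO00OO
O0O0O0O
OOOOOOOO
O0000000O
OO000000OO
O0O00000O0O
OOOO0000OOOO
O000O000O000O
OO00OO00OO00OO
O0O0O0O0O0O0O0O
OOOOOOOOOOOOOOOO
O000000000000000O
OO00000000000000OO
O0O0000000000000O0O
OOOO000000000000OOOO
O000O00000000000O000O
OO00OO0000000000OO00OO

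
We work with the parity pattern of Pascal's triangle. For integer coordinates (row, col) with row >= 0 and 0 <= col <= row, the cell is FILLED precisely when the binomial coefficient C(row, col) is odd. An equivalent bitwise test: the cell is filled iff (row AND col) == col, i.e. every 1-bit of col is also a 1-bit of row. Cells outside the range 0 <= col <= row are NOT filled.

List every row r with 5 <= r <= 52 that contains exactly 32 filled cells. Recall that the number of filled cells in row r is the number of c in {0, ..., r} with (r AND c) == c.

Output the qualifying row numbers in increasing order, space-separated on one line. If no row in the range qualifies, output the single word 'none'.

Row r has 2^popcount(r) filled cells, so we need popcount(r) = log2(32) = 5.
Scan r = 5..52 and keep those with exactly 5 one-bits:
r=5=101 popcount=2 -> skip
r=6=110 popcount=2 -> skip
r=7=111 popcount=3 -> skip
r=8=1000 popcount=1 -> skip
r=9=1001 popcount=2 -> skip
r=10=1010 popcount=2 -> skip
r=11=1011 popcount=3 -> skip
r=12=1100 popcount=2 -> skip
r=13=1101 popcount=3 -> skip
r=14=1110 popcount=3 -> skip
r=15=1111 popcount=4 -> skip
r=16=10000 popcount=1 -> skip
r=17=10001 popcount=2 -> skip
r=18=10010 popcount=2 -> skip
r=19=10011 popcount=3 -> skip
r=20=10100 popcount=2 -> skip
r=21=10101 popcount=3 -> skip
r=22=10110 popcount=3 -> skip
r=23=10111 popcount=4 -> skip
r=24=11000 popcount=2 -> skip
r=25=11001 popcount=3 -> skip
r=26=11010 popcount=3 -> skip
r=27=11011 popcount=4 -> skip
r=28=11100 popcount=3 -> skip
r=29=11101 popcount=4 -> skip
r=30=11110 popcount=4 -> skip
r=31=11111 popcount=5 -> KEEP
r=32=100000 popcount=1 -> skip
r=33=100001 popcount=2 -> skip
r=34=100010 popcount=2 -> skip
r=35=100011 popcount=3 -> skip
r=36=100100 popcount=2 -> skip
r=37=100101 popcount=3 -> skip
r=38=100110 popcount=3 -> skip
r=39=100111 popcount=4 -> skip
r=40=101000 popcount=2 -> skip
r=41=101001 popcount=3 -> skip
r=42=101010 popcount=3 -> skip
r=43=101011 popcount=4 -> skip
r=44=101100 popcount=3 -> skip
r=45=101101 popcount=4 -> skip
r=46=101110 popcount=4 -> skip
r=47=101111 popcount=5 -> KEEP
r=48=110000 popcount=2 -> skip
r=49=110001 popcount=3 -> skip
r=50=110010 popcount=3 -> skip
r=51=110011 popcount=4 -> skip
r=52=110100 popcount=3 -> skip
Kept rows: 31 47

Answer: 31 47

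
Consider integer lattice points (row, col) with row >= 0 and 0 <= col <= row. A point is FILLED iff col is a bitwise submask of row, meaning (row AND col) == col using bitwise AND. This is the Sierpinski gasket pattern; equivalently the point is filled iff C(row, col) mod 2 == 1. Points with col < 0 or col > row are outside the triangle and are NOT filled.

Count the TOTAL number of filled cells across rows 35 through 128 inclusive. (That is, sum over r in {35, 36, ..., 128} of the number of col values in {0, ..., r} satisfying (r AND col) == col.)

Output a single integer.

Answer: 1936

Derivation:
r35=100011 pc3: +8 =8
r36=100100 pc2: +4 =12
r37=100101 pc3: +8 =20
r38=100110 pc3: +8 =28
r39=100111 pc4: +16 =44
r40=101000 pc2: +4 =48
r41=101001 pc3: +8 =56
r42=101010 pc3: +8 =64
r43=101011 pc4: +16 =80
r44=101100 pc3: +8 =88
r45=101101 pc4: +16 =104
r46=101110 pc4: +16 =120
r47=101111 pc5: +32 =152
r48=110000 pc2: +4 =156
r49=110001 pc3: +8 =164
r50=110010 pc3: +8 =172
r51=110011 pc4: +16 =188
r52=110100 pc3: +8 =196
r53=110101 pc4: +16 =212
r54=110110 pc4: +16 =228
r55=110111 pc5: +32 =260
r56=111000 pc3: +8 =268
r57=111001 pc4: +16 =284
r58=111010 pc4: +16 =300
r59=111011 pc5: +32 =332
r60=111100 pc4: +16 =348
r61=111101 pc5: +32 =380
r62=111110 pc5: +32 =412
r63=111111 pc6: +64 =476
r64=1000000 pc1: +2 =478
r65=1000001 pc2: +4 =482
r66=1000010 pc2: +4 =486
r67=1000011 pc3: +8 =494
r68=1000100 pc2: +4 =498
r69=1000101 pc3: +8 =506
r70=1000110 pc3: +8 =514
r71=1000111 pc4: +16 =530
r72=1001000 pc2: +4 =534
r73=1001001 pc3: +8 =542
r74=1001010 pc3: +8 =550
r75=1001011 pc4: +16 =566
r76=1001100 pc3: +8 =574
r77=1001101 pc4: +16 =590
r78=1001110 pc4: +16 =606
r79=1001111 pc5: +32 =638
r80=1010000 pc2: +4 =642
r81=1010001 pc3: +8 =650
r82=1010010 pc3: +8 =658
r83=1010011 pc4: +16 =674
r84=1010100 pc3: +8 =682
r85=1010101 pc4: +16 =698
r86=1010110 pc4: +16 =714
r87=1010111 pc5: +32 =746
r88=1011000 pc3: +8 =754
r89=1011001 pc4: +16 =770
r90=1011010 pc4: +16 =786
r91=1011011 pc5: +32 =818
r92=1011100 pc4: +16 =834
r93=1011101 pc5: +32 =866
r94=1011110 pc5: +32 =898
r95=1011111 pc6: +64 =962
r96=1100000 pc2: +4 =966
r97=1100001 pc3: +8 =974
r98=1100010 pc3: +8 =982
r99=1100011 pc4: +16 =998
r100=1100100 pc3: +8 =1006
r101=1100101 pc4: +16 =1022
r102=1100110 pc4: +16 =1038
r103=1100111 pc5: +32 =1070
r104=1101000 pc3: +8 =1078
r105=1101001 pc4: +16 =1094
r106=1101010 pc4: +16 =1110
r107=1101011 pc5: +32 =1142
r108=1101100 pc4: +16 =1158
r109=1101101 pc5: +32 =1190
r110=1101110 pc5: +32 =1222
r111=1101111 pc6: +64 =1286
r112=1110000 pc3: +8 =1294
r113=1110001 pc4: +16 =1310
r114=1110010 pc4: +16 =1326
r115=1110011 pc5: +32 =1358
r116=1110100 pc4: +16 =1374
r117=1110101 pc5: +32 =1406
r118=1110110 pc5: +32 =1438
r119=1110111 pc6: +64 =1502
r120=1111000 pc4: +16 =1518
r121=1111001 pc5: +32 =1550
r122=1111010 pc5: +32 =1582
r123=1111011 pc6: +64 =1646
r124=1111100 pc5: +32 =1678
r125=1111101 pc6: +64 =1742
r126=1111110 pc6: +64 =1806
r127=1111111 pc7: +128 =1934
r128=10000000 pc1: +2 =1936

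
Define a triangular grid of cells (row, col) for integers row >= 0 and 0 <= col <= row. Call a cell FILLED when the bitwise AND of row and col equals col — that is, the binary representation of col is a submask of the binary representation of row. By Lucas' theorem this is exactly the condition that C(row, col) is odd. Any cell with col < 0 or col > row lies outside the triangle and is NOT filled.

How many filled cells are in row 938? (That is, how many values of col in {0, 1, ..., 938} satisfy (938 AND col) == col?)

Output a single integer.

938 in binary = 1110101010
popcount(938) = number of 1-bits in 1110101010 = 6
A col c satisfies (938 AND c) == c iff every set bit of c is also set in 938; each of the 6 set bits of 938 can independently be on or off in c.
count = 2^6 = 64

Answer: 64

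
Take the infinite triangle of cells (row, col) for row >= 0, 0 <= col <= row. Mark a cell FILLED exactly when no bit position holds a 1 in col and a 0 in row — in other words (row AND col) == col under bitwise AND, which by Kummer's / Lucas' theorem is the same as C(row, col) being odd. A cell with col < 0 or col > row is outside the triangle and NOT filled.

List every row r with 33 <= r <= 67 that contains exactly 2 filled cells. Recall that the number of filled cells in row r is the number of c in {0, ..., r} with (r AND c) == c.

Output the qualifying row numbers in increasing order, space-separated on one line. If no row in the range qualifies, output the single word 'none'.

Row r has 2^popcount(r) filled cells, so we need popcount(r) = log2(2) = 1.
Scan r = 33..67 and keep those with exactly 1 one-bits:
r=33=100001 popcount=2 -> skip
r=34=100010 popcount=2 -> skip
r=35=100011 popcount=3 -> skip
r=36=100100 popcount=2 -> skip
r=37=100101 popcount=3 -> skip
r=38=100110 popcount=3 -> skip
r=39=100111 popcount=4 -> skip
r=40=101000 popcount=2 -> skip
r=41=101001 popcount=3 -> skip
r=42=101010 popcount=3 -> skip
r=43=101011 popcount=4 -> skip
r=44=101100 popcount=3 -> skip
r=45=101101 popcount=4 -> skip
r=46=101110 popcount=4 -> skip
r=47=101111 popcount=5 -> skip
r=48=110000 popcount=2 -> skip
r=49=110001 popcount=3 -> skip
r=50=110010 popcount=3 -> skip
r=51=110011 popcount=4 -> skip
r=52=110100 popcount=3 -> skip
r=53=110101 popcount=4 -> skip
r=54=110110 popcount=4 -> skip
r=55=110111 popcount=5 -> skip
r=56=111000 popcount=3 -> skip
r=57=111001 popcount=4 -> skip
r=58=111010 popcount=4 -> skip
r=59=111011 popcount=5 -> skip
r=60=111100 popcount=4 -> skip
r=61=111101 popcount=5 -> skip
r=62=111110 popcount=5 -> skip
r=63=111111 popcount=6 -> skip
r=64=1000000 popcount=1 -> KEEP
r=65=1000001 popcount=2 -> skip
r=66=1000010 popcount=2 -> skip
r=67=1000011 popcount=3 -> skip
Kept rows: 64

Answer: 64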